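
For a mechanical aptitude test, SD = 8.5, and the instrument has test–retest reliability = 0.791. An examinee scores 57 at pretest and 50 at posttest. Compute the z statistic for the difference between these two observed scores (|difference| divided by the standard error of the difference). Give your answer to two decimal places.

1.27

SEM = 8.500*√(1 − 0.791) ≃ 3.886
SE_diff = √2 * SEM ≃ 5.495
z = 7 / 5.495 ≃ 1.274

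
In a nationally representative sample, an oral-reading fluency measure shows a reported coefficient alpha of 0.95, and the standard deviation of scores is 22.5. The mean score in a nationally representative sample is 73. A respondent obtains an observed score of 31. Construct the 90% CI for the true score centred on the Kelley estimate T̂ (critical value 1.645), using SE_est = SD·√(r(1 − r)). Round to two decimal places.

[25.03, 41.17]

T̂ = r·X + (1 − r)·M = 0.9500×31 + 0.0500×73 = 29.4500 + 3.6500 ≃ 33.1000
SE_est = SD × √(r(1 − r)) = 22.5000 × √0.0475 ≃ 22.5000 × 0.2179 ≃ 4.9038
CI = 33.1000 ± 1.645 × 4.9038 → [25.0333, 41.1667]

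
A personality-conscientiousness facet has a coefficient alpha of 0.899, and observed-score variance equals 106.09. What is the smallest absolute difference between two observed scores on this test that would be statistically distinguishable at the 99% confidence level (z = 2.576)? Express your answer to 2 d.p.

11.93

SD = √106.09 = 10.3000
SEM = 10.3000 × √(1 − 0.8990) = 10.3000 × √0.1010 ≃ 10.3000 × 0.3178 ≃ 3.2734
Standard error of the difference = 3.2734·√2 ≃ 4.6293
Smallest detectable difference = 2.576×4.6293 ≃ 11.9250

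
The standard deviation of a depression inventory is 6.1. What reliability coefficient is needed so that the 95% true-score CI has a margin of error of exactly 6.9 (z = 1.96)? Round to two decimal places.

SEM needed = half-width / z = 6.9/1.96 ≈ 3.52041
r = 1 − (3.52041/6.1)² ≈ 1 − 0.33306 ≈ 0.66694

0.67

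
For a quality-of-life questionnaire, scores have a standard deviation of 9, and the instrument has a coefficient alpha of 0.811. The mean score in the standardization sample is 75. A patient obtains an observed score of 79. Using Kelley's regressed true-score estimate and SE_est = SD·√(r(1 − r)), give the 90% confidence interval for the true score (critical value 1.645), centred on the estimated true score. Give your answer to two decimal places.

T̂ = 0.8110(79) + 0.1890(75) ≃ 78.2440
SE_est = SD * √(r(1 − r)) = 9.0000 * √0.1533 ≃ 9.0000 * 0.3915 ≃ 3.5236
90% CI: 78.2440 ± 5.7963 ≃ (72.4477, 84.0403)

[72.45, 84.04]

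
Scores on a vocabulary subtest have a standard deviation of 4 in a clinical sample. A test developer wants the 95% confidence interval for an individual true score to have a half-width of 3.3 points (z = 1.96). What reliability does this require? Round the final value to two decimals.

0.82

Required SEM = 3.3 / 1.96 ≈ 1.684
r = 1 − (1.684/4)² ≈ 1 − 0.177 ≈ 0.823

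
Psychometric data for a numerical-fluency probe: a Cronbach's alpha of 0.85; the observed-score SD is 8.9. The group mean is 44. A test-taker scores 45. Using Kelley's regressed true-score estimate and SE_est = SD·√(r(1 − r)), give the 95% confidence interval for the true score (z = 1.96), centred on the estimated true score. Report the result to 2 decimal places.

[38.62, 51.08]

Estimated true score = 0.8500·45 + (1 − 0.8500)·44 ≈ 44.8500
SE_est = SD · √(r(1 − r)) = 8.9000 · √0.1275 ≈ 8.9000 · 0.3571 ≈ 3.1779
95% CI: 44.8500 ± 6.2288 ≈ (38.6212, 51.0788)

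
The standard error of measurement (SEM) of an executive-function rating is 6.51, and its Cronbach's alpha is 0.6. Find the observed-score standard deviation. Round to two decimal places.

10.29

SD = SEM / √(1 − r) = 6.51 / √0.400 ≈ 6.51 / 0.632 ≈ 10.293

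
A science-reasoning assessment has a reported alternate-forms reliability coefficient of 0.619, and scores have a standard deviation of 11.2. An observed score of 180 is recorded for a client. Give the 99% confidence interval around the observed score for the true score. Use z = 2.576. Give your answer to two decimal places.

[162.19, 197.81]

SEM = 11.20000 * √(1 − 0.61900) = 11.20000 * √0.38100 ≃ 11.20000 * 0.61725 ≃ 6.91322
Margin = 2.576 * 6.91322 ≃ 17.80846
99% CI: 180 ± 17.80846 = [162.19154, 197.80846]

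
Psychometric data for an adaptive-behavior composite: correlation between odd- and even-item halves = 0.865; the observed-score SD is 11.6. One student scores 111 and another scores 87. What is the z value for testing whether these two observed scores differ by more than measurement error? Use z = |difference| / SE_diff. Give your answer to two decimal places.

5.44

r_full = 2·0.865 / (1 + 0.865) ≈ 0.928
The standard error of measurement is 11.600×√(1 − 0.928) ≈ 11.600×0.269 ≈ 3.121.
SE_diff = SEM × √2 ≈ 3.121 × 1.414 ≈ 4.414
z = |111 − 87| / 4.414 = 24 / 4.414 ≈ 5.438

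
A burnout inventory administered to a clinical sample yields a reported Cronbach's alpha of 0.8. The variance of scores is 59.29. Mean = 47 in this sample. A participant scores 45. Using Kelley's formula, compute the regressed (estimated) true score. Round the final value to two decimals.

T̂ = r·X + (1 − r)·M = 0.800*45 + 0.200*47 = 36.000 + 9.400 ≈ 45.400

45.40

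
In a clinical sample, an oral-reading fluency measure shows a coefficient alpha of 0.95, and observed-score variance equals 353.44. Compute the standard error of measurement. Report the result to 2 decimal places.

SD = √353.44 = 18.8000
SEM = 18.8000·√(1 − 0.9500) ≈ 4.2038

4.20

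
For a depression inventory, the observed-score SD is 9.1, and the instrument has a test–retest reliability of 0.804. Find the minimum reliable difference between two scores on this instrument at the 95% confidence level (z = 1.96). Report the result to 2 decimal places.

SEM = 9.1000×√(1 − 0.8040) ≈ 4.0287
SE_diff = SEM × √2 ≈ 4.0287 × 1.4142 ≈ 5.6975
Minimum reliable difference = 1.96 × SE_diff ≈ 1.96 × 5.6975 ≈ 11.1671

11.17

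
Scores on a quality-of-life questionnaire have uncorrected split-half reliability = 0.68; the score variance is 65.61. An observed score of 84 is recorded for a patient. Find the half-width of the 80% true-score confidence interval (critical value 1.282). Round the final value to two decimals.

4.53

SD = √65.61 ≈ 8.10000
Spearman-Brown: r = 2(0.68) / (1 + 0.68) = 1.36000 / 1.68000 ≈ 0.80952
SEM = 8.10000 · √(1 − 0.80952) = 8.10000 · √0.19048 ≈ 8.10000 · 0.43644 ≈ 3.53513
Half-width = 1.282·3.53513 ≈ 4.53204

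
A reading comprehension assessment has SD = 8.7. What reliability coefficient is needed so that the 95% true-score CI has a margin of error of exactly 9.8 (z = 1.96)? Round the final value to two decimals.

0.67

SEM needed = half-width / z = 9.8/1.96 ≃ 5.000
r = 1 − (5.000/8.7)² ≃ 1 − 0.330 ≃ 0.670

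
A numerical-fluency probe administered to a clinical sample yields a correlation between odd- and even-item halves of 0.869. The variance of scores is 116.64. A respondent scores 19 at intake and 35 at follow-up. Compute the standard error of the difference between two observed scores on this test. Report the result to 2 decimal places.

σ = 116.64^(1/2) = 10.8000
Spearman-Brown: r = 2(0.869) / (1 + 0.869) = 1.7380 / 1.8690 ≈ 0.9299
The standard error of measurement is 10.8000*√(1 − 0.9299) ≈ 10.8000*0.2647 ≈ 2.8593.
Standard error of the difference = 2.8593·√2 ≈ 4.0436

4.04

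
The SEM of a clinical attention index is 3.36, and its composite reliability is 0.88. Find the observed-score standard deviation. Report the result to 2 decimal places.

SD = SEM / √(1 − r) = 3.36 / √0.120 ≃ 3.36 / 0.346 ≃ 9.699

9.70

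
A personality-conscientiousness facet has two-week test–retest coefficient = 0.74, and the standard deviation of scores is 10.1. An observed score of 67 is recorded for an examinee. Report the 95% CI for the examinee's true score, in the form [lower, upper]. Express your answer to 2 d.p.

[56.91, 77.09]

The standard error of measurement is 10.1000·√(1 − 0.7400) ≈ 10.1000·0.5099 ≈ 5.1500.
Half-width = 1.96·5.1500 ≈ 10.0940
95% CI: 67 ± 10.0940 = [56.9060, 77.0940]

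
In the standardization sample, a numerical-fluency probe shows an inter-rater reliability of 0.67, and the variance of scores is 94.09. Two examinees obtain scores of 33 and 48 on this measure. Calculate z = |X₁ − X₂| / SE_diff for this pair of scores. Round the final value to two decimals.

1.90

SD = √94.09 = 9.70000
SEM = 9.70000·√(1 − 0.67000) ≃ 5.57223
SE_diff = √2 · SEM ≃ 7.88032
z = |33 − 48| / 7.88032 = 15 / 7.88032 ≃ 1.90348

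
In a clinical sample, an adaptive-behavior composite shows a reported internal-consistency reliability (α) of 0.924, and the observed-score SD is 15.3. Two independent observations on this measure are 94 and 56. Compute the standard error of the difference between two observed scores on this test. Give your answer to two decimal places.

5.97

The standard error of measurement is 15.300·√(1 − 0.924) ≈ 15.300·0.276 ≈ 4.218.
SE_diff = √2 · SEM ≈ 5.965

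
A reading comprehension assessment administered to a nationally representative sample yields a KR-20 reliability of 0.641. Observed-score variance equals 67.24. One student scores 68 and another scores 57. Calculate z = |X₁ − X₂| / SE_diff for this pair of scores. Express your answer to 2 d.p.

SD = √67.24 = 8.2000
SEM = 8.2000 × √(1 − 0.6410) = 8.2000 × √0.3590 ≈ 8.2000 × 0.5992 ≈ 4.9132
SE_diff = √2 × SEM ≈ 6.9483
z = |68 − 57| / 6.9483 = 11 / 6.9483 ≈ 1.5831

1.58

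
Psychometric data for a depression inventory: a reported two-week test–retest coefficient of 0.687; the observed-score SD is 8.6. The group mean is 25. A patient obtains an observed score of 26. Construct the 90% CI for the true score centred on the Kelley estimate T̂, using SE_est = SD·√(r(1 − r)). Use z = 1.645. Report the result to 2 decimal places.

[19.13, 32.25]

Estimated true score = 0.68700·26 + (1 − 0.68700)·25 ≃ 25.68700
SE_est = SD · √(r(1 − r)) = 8.60000 · √0.21503 ≃ 8.60000 · 0.46371 ≃ 3.98794
CI = 25.68700 ± 1.645 · 3.98794 → [19.12683, 32.24717]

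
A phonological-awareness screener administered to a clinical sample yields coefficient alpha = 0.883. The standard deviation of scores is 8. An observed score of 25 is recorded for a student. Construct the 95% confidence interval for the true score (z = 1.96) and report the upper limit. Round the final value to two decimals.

30.36

SEM = 8.00000·√(1 − 0.88300) ≈ 2.73642
Margin = 1.96 · 2.73642 ≈ 5.36339
Upper limit = 25 + 5.36339 ≈ 30.36339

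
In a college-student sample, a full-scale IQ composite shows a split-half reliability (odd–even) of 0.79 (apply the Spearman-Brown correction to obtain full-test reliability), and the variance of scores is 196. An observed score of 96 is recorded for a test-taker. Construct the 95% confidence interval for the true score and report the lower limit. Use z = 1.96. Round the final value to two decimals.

SD = √196 ≈ 14.000
r_full = 2·0.79 / (1 + 0.79) ≈ 0.883
SEM = 14.000 × √(1 − 0.883) = 14.000 × √0.117 ≈ 14.000 × 0.343 ≈ 4.795
Half-width = 1.96×4.795 ≈ 9.399
Lower bound: 96 − 9.399 = 86.601

86.60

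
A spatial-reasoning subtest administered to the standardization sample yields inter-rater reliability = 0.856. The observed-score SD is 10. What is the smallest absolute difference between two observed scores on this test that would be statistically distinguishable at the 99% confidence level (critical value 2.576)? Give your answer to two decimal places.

The standard error of measurement is 10.00000*√(1 − 0.85600) ≈ 10.00000*0.37947 ≈ 3.79473.
SE_diff = SEM * √2 ≈ 3.79473 * 1.41421 ≈ 5.36656
Smallest detectable difference = 2.576*5.36656 ≈ 13.82427

13.82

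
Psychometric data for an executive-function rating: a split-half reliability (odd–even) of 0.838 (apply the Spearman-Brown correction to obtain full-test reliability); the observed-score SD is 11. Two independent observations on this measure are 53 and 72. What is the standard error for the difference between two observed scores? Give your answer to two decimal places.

Full-length reliability (Spearman-Brown) = 2(0.838)/(1+0.838) ≈ 0.9119
SEM = 11.0000×√(1 − 0.9119) ≈ 3.2657
SE_diff = √2 × SEM ≈ 4.6184

4.62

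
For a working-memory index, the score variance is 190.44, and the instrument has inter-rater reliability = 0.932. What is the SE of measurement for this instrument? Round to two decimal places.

σ = 190.44^(1/2) = 13.800
SEM = 13.800 × √(1 − 0.932) = 13.800 × √0.068 ≈ 13.800 × 0.261 ≈ 3.599

3.60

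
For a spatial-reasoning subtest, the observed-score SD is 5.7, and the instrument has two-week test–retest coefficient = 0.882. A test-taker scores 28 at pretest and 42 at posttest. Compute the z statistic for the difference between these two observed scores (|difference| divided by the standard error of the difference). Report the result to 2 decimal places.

5.06

SEM = 5.70000×√(1 − 0.88200) ≈ 1.95801
Standard error of the difference = 1.95801·√2 ≈ 2.76905
z = 14 / 2.76905 ≈ 5.05588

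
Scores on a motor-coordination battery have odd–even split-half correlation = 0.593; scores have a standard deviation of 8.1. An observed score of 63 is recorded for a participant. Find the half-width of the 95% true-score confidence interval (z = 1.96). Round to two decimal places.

8.02

r_full = 2·0.593 / (1 + 0.593) ≈ 0.74451
SEM = 8.10000 * √(1 − 0.74451) = 8.10000 * √0.25549 ≈ 8.10000 * 0.50546 ≈ 4.09425
Margin = 1.96 * 4.09425 ≈ 8.02473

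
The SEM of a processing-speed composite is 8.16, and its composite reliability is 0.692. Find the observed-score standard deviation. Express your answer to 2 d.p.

σ = SEM·(1 − r)^(−1/2) ≈ 8.16*1.80187 ≈ 14.70330

14.70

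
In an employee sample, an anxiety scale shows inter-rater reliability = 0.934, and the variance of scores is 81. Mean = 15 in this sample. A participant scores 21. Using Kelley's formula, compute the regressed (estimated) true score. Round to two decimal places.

20.60

Estimated true score = 0.93400*21 + (1 − 0.93400)*15 ≈ 20.60400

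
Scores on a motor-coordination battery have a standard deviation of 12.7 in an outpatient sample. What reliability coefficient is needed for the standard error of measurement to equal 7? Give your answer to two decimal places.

0.70

r = 1 − (SEM / SD)² = 1 − (7.000 / 12.7)² ≃ 1 − 0.304 ≃ 0.696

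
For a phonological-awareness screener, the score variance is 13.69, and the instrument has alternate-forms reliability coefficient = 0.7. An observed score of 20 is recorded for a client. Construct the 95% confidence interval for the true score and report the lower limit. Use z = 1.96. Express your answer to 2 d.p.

16.03

SD = √13.69 ≈ 3.7000
SEM = 3.7000·√(1 − 0.7000) ≈ 2.0266
Half-width = 1.96·2.0266 ≈ 3.9721
Lower bound: 20 − 3.9721 = 16.0279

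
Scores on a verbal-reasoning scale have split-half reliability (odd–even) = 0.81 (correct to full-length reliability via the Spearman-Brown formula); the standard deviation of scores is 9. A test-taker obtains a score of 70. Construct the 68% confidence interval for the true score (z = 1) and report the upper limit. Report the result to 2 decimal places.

72.92

Full-length reliability (Spearman-Brown) = 2(0.81)/(1+0.81) ≃ 0.89503
The standard error of measurement is 9.00000*√(1 − 0.89503) ≃ 9.00000*0.32399 ≃ 2.91595.
1 * SEM ≃ 2.91595
Upper limit = 70 + 2.91595 ≃ 72.91595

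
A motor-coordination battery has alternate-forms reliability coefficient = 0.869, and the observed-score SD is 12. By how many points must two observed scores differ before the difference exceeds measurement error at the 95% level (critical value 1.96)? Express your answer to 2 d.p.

12.04

SEM = 12.00000 * √(1 − 0.86900) = 12.00000 * √0.13100 ≈ 12.00000 * 0.36194 ≈ 4.34327
Standard error of the difference = 4.34327·√2 ≈ 6.14231
Smallest detectable difference = 1.96*6.14231 ≈ 12.03893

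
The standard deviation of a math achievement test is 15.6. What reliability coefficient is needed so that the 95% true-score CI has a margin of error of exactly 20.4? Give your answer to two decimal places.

0.55

SEM needed = half-width / z = 20.4/1.96 ≈ 10.4082
Required reliability = 1 − (SEM/SD)² = 1 − 0.4451 ≈ 0.5549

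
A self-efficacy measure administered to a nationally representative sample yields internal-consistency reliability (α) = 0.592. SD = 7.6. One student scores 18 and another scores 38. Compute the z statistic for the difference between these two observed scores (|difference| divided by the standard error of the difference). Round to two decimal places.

2.91

SEM = 7.600×√(1 − 0.592) ≈ 4.854
SE_diff = √2 × SEM ≈ 6.865
z = 20 / 6.865 ≈ 2.913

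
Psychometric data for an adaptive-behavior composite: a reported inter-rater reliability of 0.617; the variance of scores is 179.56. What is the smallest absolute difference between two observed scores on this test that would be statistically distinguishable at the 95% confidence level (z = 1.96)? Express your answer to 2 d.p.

SD = √179.56 ≈ 13.4000
SEM = 13.4000 · √(1 − 0.6170) = 13.4000 · √0.3830 ≈ 13.4000 · 0.6189 ≈ 8.2929
SE_diff = SEM · √2 ≈ 8.2929 · 1.4142 ≈ 11.7279
Minimum reliable difference = 1.96 · SE_diff ≈ 1.96 · 11.7279 ≈ 22.9866

22.99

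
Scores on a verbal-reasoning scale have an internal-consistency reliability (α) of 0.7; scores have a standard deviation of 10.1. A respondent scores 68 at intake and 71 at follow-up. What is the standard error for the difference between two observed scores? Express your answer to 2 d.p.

7.82

SEM = 10.1000 · √(1 − 0.7000) = 10.1000 · √0.3000 ≈ 10.1000 · 0.5477 ≈ 5.5320
Standard error of the difference = 5.5320·√2 ≈ 7.8234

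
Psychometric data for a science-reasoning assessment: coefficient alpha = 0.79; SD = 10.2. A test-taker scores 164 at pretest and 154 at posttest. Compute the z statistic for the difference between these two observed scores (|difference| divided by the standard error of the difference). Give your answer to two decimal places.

1.51

SEM = 10.2000×√(1 − 0.7900) ≈ 4.6742
SE_diff = SEM × √2 ≈ 4.6742 × 1.4142 ≈ 6.6104
z = 10 / 6.6104 ≈ 1.5128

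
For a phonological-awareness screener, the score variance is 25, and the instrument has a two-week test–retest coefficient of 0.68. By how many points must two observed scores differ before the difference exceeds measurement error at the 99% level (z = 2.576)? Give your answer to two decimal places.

10.30

SD = √25 ≈ 5.000
SEM = 5.000 · √(1 − 0.680) = 5.000 · √0.320 ≈ 5.000 · 0.566 ≈ 2.828
SE_diff = √2 · SEM ≈ 4.000
Smallest detectable difference = 2.576·4.000 ≈ 10.304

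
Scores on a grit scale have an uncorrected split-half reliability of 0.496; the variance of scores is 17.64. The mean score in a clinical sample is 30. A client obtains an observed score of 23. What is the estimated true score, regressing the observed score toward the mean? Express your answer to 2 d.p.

25.36

Full-length reliability (Spearman-Brown) = 2(0.496)/(1+0.496) ≈ 0.66310
Estimated true score = 0.66310×23 + (1 − 0.66310)×30 ≈ 25.35829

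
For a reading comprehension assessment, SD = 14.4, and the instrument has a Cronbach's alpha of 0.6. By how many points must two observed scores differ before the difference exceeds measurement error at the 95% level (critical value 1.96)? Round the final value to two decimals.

SEM = 14.4000×√(1 − 0.6000) ≈ 9.1074
SE_diff = √2 × SEM ≈ 12.8798
Smallest detectable difference = 1.96×12.8798 ≈ 25.2443

25.24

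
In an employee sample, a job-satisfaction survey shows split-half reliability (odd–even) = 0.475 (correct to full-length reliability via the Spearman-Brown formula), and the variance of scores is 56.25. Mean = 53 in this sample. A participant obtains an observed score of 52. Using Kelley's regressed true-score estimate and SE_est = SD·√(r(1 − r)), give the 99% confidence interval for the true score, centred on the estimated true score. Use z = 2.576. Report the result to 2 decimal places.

[43.11, 61.61]

SD = √56.25 = 7.500
r_full = 2·0.475 / (1 + 0.475) ≈ 0.644
T̂ = r·X + (1 − r)·M = 0.644*52 + 0.356*53 ≈ 33.492 + 18.864 ≈ 52.356
SE_est = SD * √(r(1 − r)) = 7.500 * √0.229 ≈ 7.500 * 0.479 ≈ 3.591
99% CI: 52.356 ± 9.250 ≈ (43.106, 61.606)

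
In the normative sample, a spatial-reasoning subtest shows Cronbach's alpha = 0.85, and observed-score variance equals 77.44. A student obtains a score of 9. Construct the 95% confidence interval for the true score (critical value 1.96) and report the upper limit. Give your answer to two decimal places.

15.68

SD = √77.44 = 8.800
SEM = 8.800 * √(1 − 0.850) = 8.800 * √0.150 ≈ 8.800 * 0.387 ≈ 3.408
Margin = 1.96 * 3.408 ≈ 6.680
Upper bound: 9 + 6.680 = 15.680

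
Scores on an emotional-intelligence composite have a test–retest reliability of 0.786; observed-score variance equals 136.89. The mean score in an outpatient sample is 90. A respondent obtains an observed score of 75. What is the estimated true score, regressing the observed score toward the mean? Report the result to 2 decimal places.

78.21

T̂ = r·X + (1 − r)·M = 0.7860·75 + 0.2140·90 = 58.9500 + 19.2600 ≃ 78.2100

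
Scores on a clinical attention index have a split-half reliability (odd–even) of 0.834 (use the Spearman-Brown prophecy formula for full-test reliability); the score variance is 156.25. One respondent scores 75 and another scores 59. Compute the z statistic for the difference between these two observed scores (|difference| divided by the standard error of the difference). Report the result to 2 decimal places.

3.01

σ = 156.25^(1/2) = 12.5000
Spearman-Brown: r = 2(0.834) / (1 + 0.834) = 1.6680 / 1.8340 ≈ 0.9095
SEM = 12.5000 × √(1 − 0.9095) = 12.5000 × √0.0905 ≈ 12.5000 × 0.3009 ≈ 3.7607
SE_diff = √2 × SEM ≈ 5.3184
z = |75 − 59| / 5.3184 = 16 / 5.3184 ≈ 3.0084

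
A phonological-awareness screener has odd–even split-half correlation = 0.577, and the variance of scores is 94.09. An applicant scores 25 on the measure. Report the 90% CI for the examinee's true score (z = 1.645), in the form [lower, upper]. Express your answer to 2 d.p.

[16.74, 33.26]

SD = √94.09 = 9.7000
Full-length reliability (Spearman-Brown) = 2(0.577)/(1+0.577) ≈ 0.7318
SEM = 9.7000 * √(1 − 0.7318) = 9.7000 * √0.2682 ≈ 9.7000 * 0.5179 ≈ 5.0237
Margin = 1.645 * 5.0237 ≈ 8.2640
CI = 25 ± 8.2640 → [16.7360, 33.2640]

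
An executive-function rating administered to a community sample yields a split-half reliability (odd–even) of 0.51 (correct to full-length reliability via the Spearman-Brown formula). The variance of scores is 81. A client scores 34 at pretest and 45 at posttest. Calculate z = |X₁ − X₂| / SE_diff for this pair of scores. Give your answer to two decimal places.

1.52

SD = √81 ≈ 9.00000
Full-length reliability (Spearman-Brown) = 2(0.51)/(1+0.51) ≈ 0.67550
SEM = 9.00000 × √(1 − 0.67550) = 9.00000 × √0.32450 ≈ 9.00000 × 0.56965 ≈ 5.12687
SE_diff = √2 × SEM ≈ 7.25049
z = |34 − 45| / 7.25049 = 11 / 7.25049 ≈ 1.51714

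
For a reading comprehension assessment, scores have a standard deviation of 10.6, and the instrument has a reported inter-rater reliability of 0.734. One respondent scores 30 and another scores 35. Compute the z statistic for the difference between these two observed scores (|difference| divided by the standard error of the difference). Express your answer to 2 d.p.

SEM = 10.6000 · √(1 − 0.7340) = 10.6000 · √0.2660 ≃ 10.6000 · 0.5158 ≃ 5.4670
SE_diff = √2 · SEM ≃ 7.7315
z = 5 / 7.7315 ≃ 0.6467

0.65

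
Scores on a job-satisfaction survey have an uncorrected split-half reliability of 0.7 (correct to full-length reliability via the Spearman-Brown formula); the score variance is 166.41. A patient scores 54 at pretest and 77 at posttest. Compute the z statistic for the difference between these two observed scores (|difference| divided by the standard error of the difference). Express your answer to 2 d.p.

3.00

SD = √166.41 ≈ 12.9000
Full-length reliability (Spearman-Brown) = 2(0.7)/(1+0.7) ≈ 0.8235
The standard error of measurement is 12.9000·√(1 − 0.8235) ≈ 12.9000·0.4201 ≈ 5.4191.
SE_diff = SEM · √2 ≈ 5.4191 · 1.4142 ≈ 7.6637
z = 23 / 7.6637 ≈ 3.0011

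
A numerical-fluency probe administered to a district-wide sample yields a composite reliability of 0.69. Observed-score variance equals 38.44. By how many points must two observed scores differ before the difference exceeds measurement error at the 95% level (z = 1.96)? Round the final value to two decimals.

9.57

SD = √38.44 ≈ 6.200
The standard error of measurement is 6.200×√(1 − 0.690) ≈ 6.200×0.557 ≈ 3.452.
SE_diff = √2 × SEM ≈ 4.882
Smallest detectable difference = 1.96×4.882 ≈ 9.568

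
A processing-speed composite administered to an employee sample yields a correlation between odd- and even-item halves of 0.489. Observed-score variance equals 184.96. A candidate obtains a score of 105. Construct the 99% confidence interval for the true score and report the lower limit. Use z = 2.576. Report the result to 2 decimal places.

84.48

σ = 184.96^(1/2) = 13.60000
r_full = 2·0.489 / (1 + 0.489) ≈ 0.65682
The standard error of measurement is 13.60000·√(1 − 0.65682) ≈ 13.60000·0.58582 ≈ 7.96713.
Half-width = 2.576·7.96713 ≈ 20.52333
Lower limit = 105 − 20.52333 ≈ 84.47667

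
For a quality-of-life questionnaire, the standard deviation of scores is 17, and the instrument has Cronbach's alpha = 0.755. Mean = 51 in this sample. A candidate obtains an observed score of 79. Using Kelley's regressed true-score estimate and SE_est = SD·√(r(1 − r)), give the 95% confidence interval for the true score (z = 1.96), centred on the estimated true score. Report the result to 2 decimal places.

T̂ = 0.75500(79) + 0.24500(51) ≈ 72.14000
SE_est = SD * √(r(1 − r)) = 17.00000 * √0.18498 ≈ 17.00000 * 0.43009 ≈ 7.31148
CI = 72.14000 ± 1.96 * 7.31148 → [57.80949, 86.47051]

[57.81, 86.47]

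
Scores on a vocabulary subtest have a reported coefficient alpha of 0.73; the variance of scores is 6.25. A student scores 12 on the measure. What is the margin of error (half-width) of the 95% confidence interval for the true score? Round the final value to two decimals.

SD = √6.25 = 2.50000
SEM = 2.50000 · √(1 − 0.73000) = 2.50000 · √0.27000 ≈ 2.50000 · 0.51962 ≈ 1.29904
1.96 · SEM ≈ 2.54611

2.55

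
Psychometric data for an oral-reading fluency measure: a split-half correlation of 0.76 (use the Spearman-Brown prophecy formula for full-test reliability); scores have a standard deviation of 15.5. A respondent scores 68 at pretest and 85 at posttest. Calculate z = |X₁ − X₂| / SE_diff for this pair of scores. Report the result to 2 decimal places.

r_full = 2·0.76 / (1 + 0.76) ≃ 0.864
SEM = 15.500 · √(1 − 0.864) = 15.500 · √0.136 ≃ 15.500 · 0.369 ≃ 5.724
SE_diff = SEM · √2 ≃ 5.724 · 1.414 ≃ 8.095
z = 17 / 8.095 ≃ 2.100

2.10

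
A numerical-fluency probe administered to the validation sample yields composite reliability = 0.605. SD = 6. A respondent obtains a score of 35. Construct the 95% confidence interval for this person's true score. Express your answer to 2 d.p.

[27.61, 42.39]

SEM = 6.000 * √(1 − 0.605) = 6.000 * √0.395 ≈ 6.000 * 0.628 ≈ 3.771
Half-width = 1.96*3.771 ≈ 7.391
CI = 35 ± 7.391 → [27.609, 42.391]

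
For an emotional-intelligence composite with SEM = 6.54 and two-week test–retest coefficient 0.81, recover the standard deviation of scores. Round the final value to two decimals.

SD = SEM / √(1 − r) = 6.54 / √0.190 ≈ 6.54 / 0.436 ≈ 15.004

15.00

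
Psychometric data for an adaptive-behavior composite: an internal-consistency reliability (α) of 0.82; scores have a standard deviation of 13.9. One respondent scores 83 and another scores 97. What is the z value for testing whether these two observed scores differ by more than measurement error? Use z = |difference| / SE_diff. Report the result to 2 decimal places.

1.68

SEM = 13.9000 × √(1 − 0.8200) = 13.9000 × √0.1800 ≈ 13.9000 × 0.4243 ≈ 5.8973
Standard error of the difference = 5.8973·√2 ≈ 8.3400
z = |83 − 97| / 8.3400 = 14 / 8.3400 ≈ 1.6787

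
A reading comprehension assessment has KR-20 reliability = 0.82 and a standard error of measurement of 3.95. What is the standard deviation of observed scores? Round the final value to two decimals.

σ = SEM·(1 − r)^(−1/2) ≈ 3.95×2.3570 ≈ 9.3102

9.31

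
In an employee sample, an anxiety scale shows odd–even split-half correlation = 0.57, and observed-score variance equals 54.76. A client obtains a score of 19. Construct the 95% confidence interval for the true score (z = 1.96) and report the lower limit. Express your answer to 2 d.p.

SD = √54.76 = 7.4000
Full-length reliability (Spearman-Brown) = 2(0.57)/(1+0.57) ≈ 0.7261
The standard error of measurement is 7.4000*√(1 − 0.7261) ≈ 7.4000*0.5233 ≈ 3.8727.
Half-width = 1.96*3.8727 ≈ 7.5905
Lower bound: 19 − 7.5905 = 11.4095

11.41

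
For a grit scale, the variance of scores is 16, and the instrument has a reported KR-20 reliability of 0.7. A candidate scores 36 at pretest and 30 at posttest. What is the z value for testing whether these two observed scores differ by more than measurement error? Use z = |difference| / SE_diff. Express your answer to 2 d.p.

SD = √16 ≃ 4.000
SEM = 4.000·√(1 − 0.700) ≃ 2.191
Standard error of the difference = 2.191·√2 ≃ 3.098
z = 6 / 3.098 ≃ 1.936

1.94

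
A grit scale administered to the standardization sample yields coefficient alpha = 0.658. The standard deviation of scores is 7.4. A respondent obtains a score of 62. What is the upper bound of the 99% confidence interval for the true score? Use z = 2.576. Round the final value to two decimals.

SEM = 7.4000 × √(1 − 0.6580) = 7.4000 × √0.3420 ≃ 7.4000 × 0.5848 ≃ 4.3276
2.576 × SEM ≃ 11.1478
Upper bound: 62 + 11.1478 = 73.1478

73.15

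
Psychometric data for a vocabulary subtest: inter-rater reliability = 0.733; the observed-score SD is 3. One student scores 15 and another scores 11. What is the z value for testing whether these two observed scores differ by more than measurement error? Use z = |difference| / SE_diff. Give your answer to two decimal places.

The standard error of measurement is 3.00000*√(1 − 0.73300) ≃ 3.00000*0.51672 ≃ 1.55016.
Standard error of the difference = 1.55016·√2 ≃ 2.19226
z = 4 / 2.19226 ≃ 1.82460

1.82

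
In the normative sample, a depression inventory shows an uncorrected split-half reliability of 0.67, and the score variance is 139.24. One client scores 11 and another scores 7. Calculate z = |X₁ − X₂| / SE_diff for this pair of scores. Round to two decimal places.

0.54

σ = 139.24^(1/2) = 11.8000
Full-length reliability (Spearman-Brown) = 2(0.67)/(1+0.67) ≃ 0.8024
SEM = 11.8000 · √(1 − 0.8024) = 11.8000 · √0.1976 ≃ 11.8000 · 0.4445 ≃ 5.2454
Standard error of the difference = 5.2454·√2 ≃ 7.4182
z = |11 − 7| / 7.4182 = 4 / 7.4182 ≃ 0.5392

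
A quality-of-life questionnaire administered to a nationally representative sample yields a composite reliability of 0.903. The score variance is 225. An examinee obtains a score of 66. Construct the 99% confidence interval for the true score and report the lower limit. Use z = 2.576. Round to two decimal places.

σ = 225^(1/2) = 15.000
The standard error of measurement is 15.000·√(1 − 0.903) ≃ 15.000·0.311 ≃ 4.672.
Margin = 2.576 · 4.672 ≃ 12.034
Lower limit = 66 − 12.034 ≃ 53.966

53.97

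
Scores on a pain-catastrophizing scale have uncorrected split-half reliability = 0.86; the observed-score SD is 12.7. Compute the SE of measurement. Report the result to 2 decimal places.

3.48

Spearman-Brown: r = 2(0.86) / (1 + 0.86) = 1.7200 / 1.8600 ≈ 0.9247
SEM = 12.7000 · √(1 − 0.9247) = 12.7000 · √0.0753 ≈ 12.7000 · 0.2744 ≈ 3.4843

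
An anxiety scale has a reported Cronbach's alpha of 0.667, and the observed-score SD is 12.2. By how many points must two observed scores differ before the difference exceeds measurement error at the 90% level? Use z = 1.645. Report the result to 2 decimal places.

SEM = 12.20000 * √(1 − 0.66700) = 12.20000 * √0.33300 ≃ 12.20000 * 0.57706 ≃ 7.04015
SE_diff = √2 * SEM ≃ 9.95628
Minimum reliable difference = 1.645 * SE_diff ≃ 1.645 * 9.95628 ≃ 16.37807

16.38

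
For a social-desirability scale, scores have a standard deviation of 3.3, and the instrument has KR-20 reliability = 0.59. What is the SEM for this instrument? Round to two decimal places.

2.11

The standard error of measurement is 3.3000*√(1 − 0.5900) ≈ 3.3000*0.6403 ≈ 2.1130.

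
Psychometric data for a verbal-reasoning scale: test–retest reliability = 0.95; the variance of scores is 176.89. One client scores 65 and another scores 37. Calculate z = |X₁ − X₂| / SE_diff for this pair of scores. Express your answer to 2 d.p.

SD = √176.89 ≃ 13.300
SEM = 13.300 * √(1 − 0.950) = 13.300 * √0.050 ≃ 13.300 * 0.224 ≃ 2.974
SE_diff = SEM * √2 ≃ 2.974 * 1.414 ≃ 4.206
z = 28 / 4.206 ≃ 6.657

6.66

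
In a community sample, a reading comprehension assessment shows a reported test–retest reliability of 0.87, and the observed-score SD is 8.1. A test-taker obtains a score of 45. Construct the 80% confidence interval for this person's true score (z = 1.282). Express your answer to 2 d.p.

The standard error of measurement is 8.10000*√(1 − 0.87000) ≈ 8.10000*0.36056 ≈ 2.92050.
1.282 * SEM ≈ 3.74408
Interval: (41.25592, 48.74408)

[41.26, 48.74]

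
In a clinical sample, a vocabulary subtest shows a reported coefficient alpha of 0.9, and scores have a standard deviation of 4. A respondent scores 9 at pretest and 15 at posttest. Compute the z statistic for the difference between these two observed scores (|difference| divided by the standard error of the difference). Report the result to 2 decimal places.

SEM = 4.0000×√(1 − 0.9000) ≃ 1.2649
SE_diff = SEM × √2 ≃ 1.2649 × 1.4142 ≃ 1.7889
z = |9 − 15| / 1.7889 = 6 / 1.7889 ≃ 3.3541

3.35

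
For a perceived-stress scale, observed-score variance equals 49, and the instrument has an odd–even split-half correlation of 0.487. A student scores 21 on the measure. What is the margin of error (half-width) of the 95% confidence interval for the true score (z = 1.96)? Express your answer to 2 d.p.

8.06

SD = √49 = 7.00000
Full-length reliability (Spearman-Brown) = 2(0.487)/(1+0.487) ≃ 0.65501
SEM = 7.00000*√(1 − 0.65501) ≃ 4.11151
1.96 * SEM ≃ 8.05856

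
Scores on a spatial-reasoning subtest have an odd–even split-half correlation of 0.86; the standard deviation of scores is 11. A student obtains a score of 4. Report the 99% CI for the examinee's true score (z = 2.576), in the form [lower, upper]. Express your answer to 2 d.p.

[-3.77, 11.77]

r_full = 2·0.86 / (1 + 0.86) ≈ 0.92473
SEM = 11.00000·√(1 − 0.92473) ≈ 3.01787
Margin = 2.576 · 3.01787 ≈ 7.77403
99% CI: 4 ± 7.77403 = [-3.77403, 11.77403]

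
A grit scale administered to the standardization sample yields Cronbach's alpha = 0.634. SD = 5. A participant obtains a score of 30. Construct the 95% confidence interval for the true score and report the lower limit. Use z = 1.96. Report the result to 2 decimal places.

24.07

SEM = 5.00000·√(1 − 0.63400) ≈ 3.02490
1.96 · SEM ≈ 5.92880
Lower limit = 30 − 5.92880 ≈ 24.07120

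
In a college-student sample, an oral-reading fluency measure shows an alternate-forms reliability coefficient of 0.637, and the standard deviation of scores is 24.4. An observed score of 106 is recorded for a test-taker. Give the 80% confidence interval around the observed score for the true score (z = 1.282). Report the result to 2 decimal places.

[87.15, 124.85]

The standard error of measurement is 24.400*√(1 − 0.637) ≈ 24.400*0.602 ≈ 14.701.
1.282 * SEM ≈ 18.847
80% CI: 106 ± 18.847 = [87.153, 124.847]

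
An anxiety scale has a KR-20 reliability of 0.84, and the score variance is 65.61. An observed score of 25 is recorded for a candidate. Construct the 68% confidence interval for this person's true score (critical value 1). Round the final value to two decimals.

σ = 65.61^(1/2) = 8.100
The standard error of measurement is 8.100·√(1 − 0.840) ≈ 8.100·0.400 ≈ 3.240.
Margin = 1 · 3.240 ≈ 3.240
CI = 25 ± 3.240 → [21.760, 28.240]

[21.76, 28.24]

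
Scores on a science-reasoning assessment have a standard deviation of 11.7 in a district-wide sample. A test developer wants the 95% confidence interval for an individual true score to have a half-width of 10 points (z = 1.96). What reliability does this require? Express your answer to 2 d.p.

SEM needed = half-width / z = 10/1.96 ≃ 5.10204
Required reliability = 1 − (SEM/SD)² = 1 − 0.19016 ≃ 0.80984

0.81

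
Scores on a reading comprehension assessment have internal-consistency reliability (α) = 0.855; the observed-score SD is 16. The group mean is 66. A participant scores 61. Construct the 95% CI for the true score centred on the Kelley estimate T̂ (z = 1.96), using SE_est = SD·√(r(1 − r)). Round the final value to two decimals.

[50.68, 72.77]

T̂ = 0.855(61) + 0.145(66) ≈ 61.725
SE_est = SD × √(r(1 − r)) = 16.000 × √0.124 ≈ 16.000 × 0.352 ≈ 5.634
95% CI: 61.725 ± 11.042 ≈ (50.683, 72.767)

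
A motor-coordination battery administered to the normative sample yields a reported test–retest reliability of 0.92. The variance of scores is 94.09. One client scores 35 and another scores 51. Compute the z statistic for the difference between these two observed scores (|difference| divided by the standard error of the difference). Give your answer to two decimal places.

4.12

SD = √94.09 ≈ 9.70000
SEM = 9.70000 × √(1 − 0.92000) = 9.70000 × √0.08000 ≈ 9.70000 × 0.28284 ≈ 2.74357
Standard error of the difference = 2.74357·√2 ≈ 3.88000
z = 16 / 3.88000 ≈ 4.12371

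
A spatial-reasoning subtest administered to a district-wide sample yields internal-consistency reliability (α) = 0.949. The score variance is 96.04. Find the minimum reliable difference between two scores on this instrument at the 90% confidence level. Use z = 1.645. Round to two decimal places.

5.15

SD = √96.04 = 9.800
SEM = 9.800·√(1 − 0.949) ≈ 2.213
SE_diff = SEM · √2 ≈ 2.213 · 1.414 ≈ 3.130
Minimum reliable difference = 1.645 · SE_diff ≈ 1.645 · 3.130 ≈ 5.149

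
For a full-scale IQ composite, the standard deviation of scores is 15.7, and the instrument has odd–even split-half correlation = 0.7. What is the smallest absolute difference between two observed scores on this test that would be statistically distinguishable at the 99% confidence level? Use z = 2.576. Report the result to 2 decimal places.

r_full = 2·0.7 / (1 + 0.7) ≈ 0.8235
SEM = 15.7000 · √(1 − 0.8235) = 15.7000 · √0.1765 ≈ 15.7000 · 0.4201 ≈ 6.5953
SE_diff = SEM · √2 ≈ 6.5953 · 1.4142 ≈ 9.3272
Smallest detectable difference = 2.576·9.3272 ≈ 24.0268

24.03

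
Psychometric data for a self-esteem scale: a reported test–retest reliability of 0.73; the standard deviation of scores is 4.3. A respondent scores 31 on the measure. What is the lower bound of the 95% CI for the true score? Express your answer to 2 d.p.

SEM = 4.30000*√(1 − 0.73000) ≃ 2.23435
Margin = 1.96 * 2.23435 ≃ 4.37932
Lower bound: 31 − 4.37932 = 26.62068

26.62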